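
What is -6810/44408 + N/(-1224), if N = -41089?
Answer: 13355477/399672 ≈ 33.416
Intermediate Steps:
-6810/44408 + N/(-1224) = -6810/44408 - 41089/(-1224) = -6810*1/44408 - 41089*(-1/1224) = -3405/22204 + 2417/72 = 13355477/399672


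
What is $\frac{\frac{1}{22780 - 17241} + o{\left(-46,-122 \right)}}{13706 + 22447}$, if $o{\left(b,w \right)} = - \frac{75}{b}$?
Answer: $\frac{415471}{9211567482} \approx 4.5103 \cdot 10^{-5}$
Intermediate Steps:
$\frac{\frac{1}{22780 - 17241} + o{\left(-46,-122 \right)}}{13706 + 22447} = \frac{\frac{1}{22780 - 17241} - \frac{75}{-46}}{13706 + 22447} = \frac{\frac{1}{5539} - - \frac{75}{46}}{36153} = \left(\frac{1}{5539} + \frac{75}{46}\right) \frac{1}{36153} = \frac{415471}{254794} \cdot \frac{1}{36153} = \frac{415471}{9211567482}$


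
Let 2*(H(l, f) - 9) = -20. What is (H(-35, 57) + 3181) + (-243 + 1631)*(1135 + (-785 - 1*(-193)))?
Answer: 756864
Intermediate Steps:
H(l, f) = -1 (H(l, f) = 9 + (½)*(-20) = 9 - 10 = -1)
(H(-35, 57) + 3181) + (-243 + 1631)*(1135 + (-785 - 1*(-193))) = (-1 + 3181) + (-243 + 1631)*(1135 + (-785 - 1*(-193))) = 3180 + 1388*(1135 + (-785 + 193)) = 3180 + 1388*(1135 - 592) = 3180 + 1388*543 = 3180 + 753684 = 756864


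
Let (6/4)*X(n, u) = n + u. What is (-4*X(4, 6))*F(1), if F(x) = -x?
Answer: 80/3 ≈ 26.667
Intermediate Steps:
X(n, u) = 2*n/3 + 2*u/3 (X(n, u) = 2*(n + u)/3 = 2*n/3 + 2*u/3)
(-4*X(4, 6))*F(1) = (-4*((2/3)*4 + (2/3)*6))*(-1*1) = -4*(8/3 + 4)*(-1) = -4*20/3*(-1) = -80/3*(-1) = 80/3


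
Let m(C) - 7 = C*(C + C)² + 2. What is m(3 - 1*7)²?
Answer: 61009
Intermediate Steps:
m(C) = 9 + 4*C³ (m(C) = 7 + (C*(C + C)² + 2) = 7 + (C*(2*C)² + 2) = 7 + (C*(4*C²) + 2) = 7 + (4*C³ + 2) = 7 + (2 + 4*C³) = 9 + 4*C³)
m(3 - 1*7)² = (9 + 4*(3 - 1*7)³)² = (9 + 4*(3 - 7)³)² = (9 + 4*(-4)³)² = (9 + 4*(-64))² = (9 - 256)² = (-247)² = 61009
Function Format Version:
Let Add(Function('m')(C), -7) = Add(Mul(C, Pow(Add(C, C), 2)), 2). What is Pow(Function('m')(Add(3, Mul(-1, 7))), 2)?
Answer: 61009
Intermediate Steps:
Function('m')(C) = Add(9, Mul(4, Pow(C, 3))) (Function('m')(C) = Add(7, Add(Mul(C, Pow(Add(C, C), 2)), 2)) = Add(7, Add(Mul(C, Pow(Mul(2, C), 2)), 2)) = Add(7, Add(Mul(C, Mul(4, Pow(C, 2))), 2)) = Add(7, Add(Mul(4, Pow(C, 3)), 2)) = Add(7, Add(2, Mul(4, Pow(C, 3)))) = Add(9, Mul(4, Pow(C, 3))))
Pow(Function('m')(Add(3, Mul(-1, 7))), 2) = Pow(Add(9, Mul(4, Pow(Add(3, Mul(-1, 7)), 3))), 2) = Pow(Add(9, Mul(4, Pow(Add(3, -7), 3))), 2) = Pow(Add(9, Mul(4, Pow(-4, 3))), 2) = Pow(Add(9, Mul(4, -64)), 2) = Pow(Add(9, -256), 2) = Pow(-247, 2) = 61009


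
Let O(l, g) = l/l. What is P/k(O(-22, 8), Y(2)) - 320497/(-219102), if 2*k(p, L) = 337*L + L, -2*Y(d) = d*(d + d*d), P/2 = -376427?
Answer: 2118933347/2848326 ≈ 743.92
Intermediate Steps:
P = -752854 (P = 2*(-376427) = -752854)
O(l, g) = 1
Y(d) = -d*(d + d²)/2 (Y(d) = -d*(d + d*d)/2 = -d*(d + d²)/2)
k(p, L) = 169*L (k(p, L) = (337*L + L)/2 = (338*L)/2 = 169*L)
P/k(O(-22, 8), Y(2)) - 320497/(-219102) = -752854*1/(338*(-1 - 1*2)) - 320497/(-219102) = -752854*1/(338*(-1 - 2)) - 320497*(-1/219102) = -752854/(169*((½)*4*(-3))) + 320497/219102 = -752854/(169*(-6)) + 320497/219102 = -752854/(-1014) + 320497/219102 = -752854*(-1/1014) + 320497/219102 = 376427/507 + 320497/219102 = 2118933347/2848326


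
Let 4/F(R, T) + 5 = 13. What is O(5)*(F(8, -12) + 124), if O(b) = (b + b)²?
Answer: 12450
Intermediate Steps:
F(R, T) = ½ (F(R, T) = 4/(-5 + 13) = 4/8 = 4*(⅛) = ½)
O(b) = 4*b² (O(b) = (2*b)² = 4*b²)
O(5)*(F(8, -12) + 124) = (4*5²)*(½ + 124) = (4*25)*(249/2) = 100*(249/2) = 12450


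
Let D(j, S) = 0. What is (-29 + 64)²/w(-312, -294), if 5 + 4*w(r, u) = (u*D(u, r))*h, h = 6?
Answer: -980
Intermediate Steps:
w(r, u) = -5/4 (w(r, u) = -5/4 + ((u*0)*6)/4 = -5/4 + (0*6)/4 = -5/4 + (¼)*0 = -5/4 + 0 = -5/4)
(-29 + 64)²/w(-312, -294) = (-29 + 64)²/(-5/4) = 35²*(-⅘) = 1225*(-⅘) = -980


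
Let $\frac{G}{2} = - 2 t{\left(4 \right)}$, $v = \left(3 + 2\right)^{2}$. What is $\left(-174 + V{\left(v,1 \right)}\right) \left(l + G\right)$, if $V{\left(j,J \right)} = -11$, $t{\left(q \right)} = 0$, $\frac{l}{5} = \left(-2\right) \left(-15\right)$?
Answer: $-27750$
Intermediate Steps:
$l = 150$ ($l = 5 \left(\left(-2\right) \left(-15\right)\right) = 5 \cdot 30 = 150$)
$v = 25$ ($v = 5^{2} = 25$)
$G = 0$ ($G = 2 \left(\left(-2\right) 0\right) = 2 \cdot 0 = 0$)
$\left(-174 + V{\left(v,1 \right)}\right) \left(l + G\right) = \left(-174 - 11\right) \left(150 + 0\right) = \left(-185\right) 150 = -27750$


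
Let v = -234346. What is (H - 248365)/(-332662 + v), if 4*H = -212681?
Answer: 1206141/2268032 ≈ 0.53180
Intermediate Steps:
H = -212681/4 (H = (¼)*(-212681) = -212681/4 ≈ -53170.)
(H - 248365)/(-332662 + v) = (-212681/4 - 248365)/(-332662 - 234346) = -1206141/4/(-567008) = -1206141/4*(-1/567008) = 1206141/2268032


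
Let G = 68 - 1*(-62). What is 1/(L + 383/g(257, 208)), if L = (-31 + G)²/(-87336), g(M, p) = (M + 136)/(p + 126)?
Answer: 3813672/1240927111 ≈ 0.0030732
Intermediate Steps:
G = 130 (G = 68 + 62 = 130)
g(M, p) = (136 + M)/(126 + p)
L = -1089/9704 (L = (-31 + 130)²/(-87336) = 99²*(-1/87336) = 9801*(-1/87336) = -1089/9704 ≈ -0.11222)
1/(L + 383/g(257, 208)) = 1/(-1089/9704 + 383/(((136 + 257)/(126 + 208)))) = 1/(-1089/9704 + 383/((393/334))) = 1/(-1089/9704 + 383/(((1/334)*393))) = 1/(-1089/9704 + 383/(393/334)) = 1/(-1089/9704 + 383*(334/393)) = 1/(-1089/9704 + 127922/393) = 1/(1240927111/3813672) = 3813672/1240927111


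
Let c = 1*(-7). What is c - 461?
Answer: -468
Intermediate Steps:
c = -7
c - 461 = -7 - 461 = -468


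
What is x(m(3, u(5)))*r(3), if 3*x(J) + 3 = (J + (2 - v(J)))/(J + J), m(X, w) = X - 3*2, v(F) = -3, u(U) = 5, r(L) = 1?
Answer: -10/9 ≈ -1.1111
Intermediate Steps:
m(X, w) = -6 + X (m(X, w) = X - 6 = -6 + X)
x(J) = -1 + (5 + J)/(6*J) (x(J) = -1 + ((J + (2 - 1*(-3)))/(J + J))/3 = -1 + ((J + (2 + 3))/((2*J)))/3 = -1 + ((J + 5)*(1/(2*J)))/3 = -1 + ((5 + J)*(1/(2*J)))/3 = -1 + ((5 + J)/(2*J))/3 = -1 + (5 + J)/(6*J))
x(m(3, u(5)))*r(3) = (5*(1 - (-6 + 3))/(6*(-6 + 3)))*1 = ((⅚)*(1 - 1*(-3))/(-3))*1 = ((⅚)*(-⅓)*(1 + 3))*1 = ((⅚)*(-⅓)*4)*1 = -10/9*1 = -10/9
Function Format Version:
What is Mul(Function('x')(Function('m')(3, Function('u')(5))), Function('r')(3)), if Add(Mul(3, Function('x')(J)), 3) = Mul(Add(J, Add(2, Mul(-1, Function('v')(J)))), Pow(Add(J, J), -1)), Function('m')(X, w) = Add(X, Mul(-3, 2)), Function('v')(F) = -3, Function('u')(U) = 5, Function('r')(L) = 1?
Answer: Rational(-10, 9) ≈ -1.1111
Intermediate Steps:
Function('m')(X, w) = Add(-6, X) (Function('m')(X, w) = Add(X, -6) = Add(-6, X))
Function('x')(J) = Add(-1, Mul(Rational(1, 6), Pow(J, -1), Add(5, J))) (Function('x')(J) = Add(-1, Mul(Rational(1, 3), Mul(Add(J, Add(2, Mul(-1, -3))), Pow(Add(J, J), -1)))) = Add(-1, Mul(Rational(1, 3), Mul(Add(J, Add(2, 3)), Pow(Mul(2, J), -1)))) = Add(-1, Mul(Rational(1, 3), Mul(Add(J, 5), Mul(Rational(1, 2), Pow(J, -1))))) = Add(-1, Mul(Rational(1, 3), Mul(Add(5, J), Mul(Rational(1, 2), Pow(J, -1))))) = Add(-1, Mul(Rational(1, 3), Mul(Rational(1, 2), Pow(J, -1), Add(5, J)))) = Add(-1, Mul(Rational(1, 6), Pow(J, -1), Add(5, J))))
Mul(Function('x')(Function('m')(3, Function('u')(5))), Function('r')(3)) = Mul(Mul(Rational(5, 6), Pow(Add(-6, 3), -1), Add(1, Mul(-1, Add(-6, 3)))), 1) = Mul(Mul(Rational(5, 6), Pow(-3, -1), Add(1, Mul(-1, -3))), 1) = Mul(Mul(Rational(5, 6), Rational(-1, 3), Add(1, 3)), 1) = Mul(Mul(Rational(5, 6), Rational(-1, 3), 4), 1) = Mul(Rational(-10, 9), 1) = Rational(-10, 9)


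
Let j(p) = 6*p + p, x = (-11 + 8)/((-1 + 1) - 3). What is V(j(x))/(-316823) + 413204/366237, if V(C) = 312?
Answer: 10061404996/8925561927 ≈ 1.1273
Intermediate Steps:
x = 1 (x = -3/(0 - 3) = -3/(-3) = -3*(-1/3) = 1)
j(p) = 7*p
V(j(x))/(-316823) + 413204/366237 = 312/(-316823) + 413204/366237 = 312*(-1/316823) + 413204*(1/366237) = -24/24371 + 413204/366237 = 10061404996/8925561927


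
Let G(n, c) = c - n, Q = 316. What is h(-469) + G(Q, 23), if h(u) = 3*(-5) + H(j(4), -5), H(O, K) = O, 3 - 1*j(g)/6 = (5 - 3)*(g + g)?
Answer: -386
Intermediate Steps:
j(g) = 18 - 24*g (j(g) = 18 - 6*(5 - 3)*(g + g) = 18 - 12*2*g = 18 - 24*g)
h(u) = -93 (h(u) = 3*(-5) + (18 - 24*4) = -15 + (18 - 96) = -15 - 78 = -93)
h(-469) + G(Q, 23) = -93 + (23 - 1*316) = -93 + (23 - 316) = -93 - 293 = -386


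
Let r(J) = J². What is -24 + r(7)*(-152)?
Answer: -7472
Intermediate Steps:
-24 + r(7)*(-152) = -24 + 7²*(-152) = -24 + 49*(-152) = -24 - 7448 = -7472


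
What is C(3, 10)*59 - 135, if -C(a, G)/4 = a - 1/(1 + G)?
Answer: -9037/11 ≈ -821.54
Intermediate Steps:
C(a, G) = -4*a + 4/(1 + G) (C(a, G) = -4*(a - 1/(1 + G)) = -4*a + 4/(1 + G))
C(3, 10)*59 - 135 = (4*(1 - 1*3 - 1*10*3)/(1 + 10))*59 - 135 = (4*(1 - 3 - 30)/11)*59 - 135 = (4*(1/11)*(-32))*59 - 135 = -128/11*59 - 135 = -7552/11 - 135 = -9037/11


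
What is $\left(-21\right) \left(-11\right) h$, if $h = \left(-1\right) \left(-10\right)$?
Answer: $2310$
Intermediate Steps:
$h = 10$
$\left(-21\right) \left(-11\right) h = \left(-21\right) \left(-11\right) 10 = 231 \cdot 10 = 2310$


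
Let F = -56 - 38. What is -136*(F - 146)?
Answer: 32640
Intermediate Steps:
F = -94
-136*(F - 146) = -136*(-94 - 146) = -136*(-240) = 32640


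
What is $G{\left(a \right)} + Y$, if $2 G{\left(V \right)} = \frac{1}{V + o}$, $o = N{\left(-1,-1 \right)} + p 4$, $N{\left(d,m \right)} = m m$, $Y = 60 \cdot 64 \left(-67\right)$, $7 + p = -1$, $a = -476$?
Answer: $- \frac{260881921}{1014} \approx -2.5728 \cdot 10^{5}$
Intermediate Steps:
$p = -8$ ($p = -7 - 1 = -8$)
$Y = -257280$ ($Y = 3840 \left(-67\right) = -257280$)
$N{\left(d,m \right)} = m^{2}$
$o = -31$ ($o = \left(-1\right)^{2} - 32 = 1 - 32 = -31$)
$G{\left(V \right)} = \frac{1}{2 \left(-31 + V\right)}$ ($G{\left(V \right)} = \frac{1}{2 \left(V - 31\right)} = \frac{1}{2 \left(-31 + V\right)}$)
$G{\left(a \right)} + Y = \frac{1}{2 \left(-31 - 476\right)} - 257280 = \frac{1}{2 \left(-507\right)} - 257280 = \frac{1}{2} \left(- \frac{1}{507}\right) - 257280 = - \frac{1}{1014} - 257280 = - \frac{260881921}{1014}$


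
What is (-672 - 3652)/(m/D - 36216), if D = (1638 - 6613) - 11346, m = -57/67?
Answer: 248859172/2084339445 ≈ 0.11939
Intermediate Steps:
m = -57/67 (m = (1/67)*(-57) = -57/67 ≈ -0.85075)
D = -16321 (D = -4975 - 11346 = -16321)
(-672 - 3652)/(m/D - 36216) = (-672 - 3652)/(-57/67/(-16321) - 36216) = -4324/(-57/67*(-1/16321) - 36216) = -4324/(3/57553 - 36216) = -4324/(-2084339445/57553) = -4324*(-57553/2084339445) = 248859172/2084339445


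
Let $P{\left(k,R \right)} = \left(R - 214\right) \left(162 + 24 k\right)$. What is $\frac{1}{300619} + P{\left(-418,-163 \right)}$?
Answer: $\frac{1118600292811}{300619} \approx 3.721 \cdot 10^{6}$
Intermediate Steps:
$P{\left(k,R \right)} = \left(-214 + R\right) \left(162 + 24 k\right)$
$\frac{1}{300619} + P{\left(-418,-163 \right)} = \frac{1}{300619} + \left(-34668 - -2146848 + 162 \left(-163\right) + 24 \left(-163\right) \left(-418\right)\right) = \frac{1}{300619} + \left(-34668 + 2146848 - 26406 + 1635216\right) = \frac{1}{300619} + 3720990 = \frac{1118600292811}{300619}$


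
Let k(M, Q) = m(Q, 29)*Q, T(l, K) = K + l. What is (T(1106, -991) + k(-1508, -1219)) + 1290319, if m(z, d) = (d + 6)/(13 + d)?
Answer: 7736509/6 ≈ 1.2894e+6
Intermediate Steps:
m(z, d) = (6 + d)/(13 + d)
k(M, Q) = 5*Q/6 (k(M, Q) = ((6 + 29)/(13 + 29))*Q = (35/42)*Q = ((1/42)*35)*Q = 5*Q/6)
(T(1106, -991) + k(-1508, -1219)) + 1290319 = ((-991 + 1106) + (⅚)*(-1219)) + 1290319 = (115 - 6095/6) + 1290319 = -5405/6 + 1290319 = 7736509/6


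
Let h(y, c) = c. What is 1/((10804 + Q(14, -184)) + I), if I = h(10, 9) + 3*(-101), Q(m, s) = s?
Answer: 1/10326 ≈ 9.6843e-5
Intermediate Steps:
I = -294 (I = 9 + 3*(-101) = 9 - 303 = -294)
1/((10804 + Q(14, -184)) + I) = 1/((10804 - 184) - 294) = 1/(10620 - 294) = 1/10326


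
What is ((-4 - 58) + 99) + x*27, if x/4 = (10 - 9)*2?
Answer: 253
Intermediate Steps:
x = 8 (x = 4*((10 - 9)*2) = 4*(1*2) = 4*2 = 8)
((-4 - 58) + 99) + x*27 = ((-4 - 58) + 99) + 8*27 = (-62 + 99) + 216 = 37 + 216 = 253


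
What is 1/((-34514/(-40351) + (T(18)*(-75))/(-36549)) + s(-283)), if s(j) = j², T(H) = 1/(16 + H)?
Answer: 16714271922/1338643621427941 ≈ 1.2486e-5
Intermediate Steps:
1/((-34514/(-40351) + (T(18)*(-75))/(-36549)) + s(-283)) = 1/((-34514/(-40351) + (-75/(16 + 18))/(-36549)) + (-283)²) = 1/((-34514*(-1/40351) + (-75/34)*(-1/36549)) + 80089) = 1/((34514/40351 + ((1/34)*(-75))*(-1/36549)) + 80089) = 1/((34514/40351 - 75/34*(-1/36549)) + 80089) = 1/((34514/40351 + 25/414222) + 80089) = 1/(14297466883/16714271922 + 80089) = 1/(1338643621427941/16714271922) = 16714271922/1338643621427941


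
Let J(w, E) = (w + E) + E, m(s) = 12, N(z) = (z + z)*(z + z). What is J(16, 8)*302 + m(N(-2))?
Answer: 9676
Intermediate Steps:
N(z) = 4*z**2 (N(z) = (2*z)*(2*z) = 4*z**2)
J(w, E) = w + 2*E (J(w, E) = (E + w) + E = w + 2*E)
J(16, 8)*302 + m(N(-2)) = (16 + 2*8)*302 + 12 = (16 + 16)*302 + 12 = 32*302 + 12 = 9664 + 12 = 9676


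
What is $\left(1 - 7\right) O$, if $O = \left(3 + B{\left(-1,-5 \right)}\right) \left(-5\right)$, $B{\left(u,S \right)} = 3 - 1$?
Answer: $150$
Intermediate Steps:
$B{\left(u,S \right)} = 2$
$O = -25$ ($O = \left(3 + 2\right) \left(-5\right) = 5 \left(-5\right) = -25$)
$\left(1 - 7\right) O = \left(1 - 7\right) \left(-25\right) = \left(-6\right) \left(-25\right) = 150$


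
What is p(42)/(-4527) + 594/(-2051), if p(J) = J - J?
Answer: -594/2051 ≈ -0.28961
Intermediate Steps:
p(J) = 0
p(42)/(-4527) + 594/(-2051) = 0/(-4527) + 594/(-2051) = 0*(-1/4527) + 594*(-1/2051) = 0 - 594/2051 = -594/2051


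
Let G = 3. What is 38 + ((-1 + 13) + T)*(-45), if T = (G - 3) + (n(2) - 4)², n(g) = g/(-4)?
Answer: -5653/4 ≈ -1413.3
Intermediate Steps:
n(g) = -g/4 (n(g) = g*(-¼) = -g/4)
T = 81/4 (T = (3 - 3) + (-¼*2 - 4)² = 0 + (-½ - 4)² = 0 + (-9/2)² = 0 + 81/4 = 81/4 ≈ 20.250)
38 + ((-1 + 13) + T)*(-45) = 38 + ((-1 + 13) + 81/4)*(-45) = 38 + (12 + 81/4)*(-45) = 38 + (129/4)*(-45) = 38 - 5805/4 = -5653/4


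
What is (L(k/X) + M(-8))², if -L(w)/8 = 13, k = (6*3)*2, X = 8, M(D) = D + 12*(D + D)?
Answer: 92416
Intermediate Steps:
M(D) = 25*D (M(D) = D + 12*(2*D) = D + 24*D = 25*D)
k = 36 (k = 18*2 = 36)
L(w) = -104 (L(w) = -8*13 = -104)
(L(k/X) + M(-8))² = (-104 + 25*(-8))² = (-104 - 200)² = (-304)² = 92416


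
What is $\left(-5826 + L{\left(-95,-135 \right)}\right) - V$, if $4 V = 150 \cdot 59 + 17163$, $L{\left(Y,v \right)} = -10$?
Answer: $- \frac{49357}{4} \approx -12339.0$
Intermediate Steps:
$V = \frac{26013}{4}$ ($V = \frac{150 \cdot 59 + 17163}{4} = \frac{8850 + 17163}{4} = \frac{1}{4} \cdot 26013 = \frac{26013}{4} \approx 6503.3$)
$\left(-5826 + L{\left(-95,-135 \right)}\right) - V = \left(-5826 - 10\right) - \frac{26013}{4} = -5836 - \frac{26013}{4} = - \frac{49357}{4}$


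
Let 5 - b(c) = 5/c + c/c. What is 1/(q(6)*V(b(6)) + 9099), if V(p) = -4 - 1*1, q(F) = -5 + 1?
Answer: 1/9119 ≈ 0.00010966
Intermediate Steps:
q(F) = -4
b(c) = 4 - 5/c (b(c) = 5 - (5/c + c/c) = 5 - (5/c + 1) = 5 - (1 + 5/c) = 5 + (-1 - 5/c) = 4 - 5/c)
V(p) = -5 (V(p) = -4 - 1 = -5)
1/(q(6)*V(b(6)) + 9099) = 1/(-4*(-5) + 9099) = 1/(20 + 9099) = 1/9119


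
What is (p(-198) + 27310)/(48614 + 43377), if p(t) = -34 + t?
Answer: 27078/91991 ≈ 0.29435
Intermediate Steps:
(p(-198) + 27310)/(48614 + 43377) = ((-34 - 198) + 27310)/(48614 + 43377) = (-232 + 27310)/91991 = 27078*(1/91991) = 27078/91991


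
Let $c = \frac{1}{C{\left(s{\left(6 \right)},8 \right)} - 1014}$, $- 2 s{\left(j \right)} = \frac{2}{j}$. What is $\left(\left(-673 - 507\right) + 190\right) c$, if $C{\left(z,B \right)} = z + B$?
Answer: $\frac{5940}{6037} \approx 0.98393$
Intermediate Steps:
$s{\left(j \right)} = - \frac{1}{j}$ ($s{\left(j \right)} = - \frac{2 \frac{1}{j}}{2} = - \frac{1}{j}$)
$C{\left(z,B \right)} = B + z$
$c = - \frac{6}{6037}$ ($c = \frac{1}{\left(8 - \frac{1}{6}\right) - 1014} = \frac{1}{\frac{47}{6} - 1014} = \frac{1}{- \frac{6037}{6}} = - \frac{6}{6037} \approx -0.00099387$)
$\left(\left(-673 - 507\right) + 190\right) c = \left(\left(-673 - 507\right) + 190\right) \left(- \frac{6}{6037}\right) = \left(-1180 + 190\right) \left(- \frac{6}{6037}\right) = \left(-990\right) \left(- \frac{6}{6037}\right) = \frac{5940}{6037}$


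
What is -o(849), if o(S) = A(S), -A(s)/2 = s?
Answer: 1698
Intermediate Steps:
A(s) = -2*s
o(S) = -2*S
-o(849) = -(-2)*849 = -1*(-1698) = 1698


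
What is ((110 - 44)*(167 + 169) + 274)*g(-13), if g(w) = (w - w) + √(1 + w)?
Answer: 44900*I*√3 ≈ 77769.0*I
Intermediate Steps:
g(w) = √(1 + w) (g(w) = 0 + √(1 + w) = √(1 + w))
((110 - 44)*(167 + 169) + 274)*g(-13) = ((110 - 44)*(167 + 169) + 274)*√(1 - 13) = (66*336 + 274)*√(-12) = (22176 + 274)*(2*I*√3) = 22450*(2*I*√3) = 44900*I*√3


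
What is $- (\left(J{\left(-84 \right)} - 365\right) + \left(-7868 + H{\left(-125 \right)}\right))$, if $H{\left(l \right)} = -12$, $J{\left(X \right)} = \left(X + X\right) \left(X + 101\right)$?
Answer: $11101$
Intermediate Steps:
$J{\left(X \right)} = 2 X \left(101 + X\right)$
$- (\left(J{\left(-84 \right)} - 365\right) + \left(-7868 + H{\left(-125 \right)}\right)) = - (\left(2 \left(-84\right) \left(101 - 84\right) - 365\right) - 7880) = - (\left(2 \left(-84\right) 17 - 365\right) - 7880) = - (\left(-2856 - 365\right) - 7880) = - (-3221 - 7880) = \left(-1\right) \left(-11101\right) = 11101$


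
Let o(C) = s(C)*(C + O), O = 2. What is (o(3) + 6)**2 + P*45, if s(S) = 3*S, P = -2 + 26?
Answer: 3681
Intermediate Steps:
P = 24
o(C) = 3*C*(2 + C) (o(C) = (3*C)*(C + 2) = (3*C)*(2 + C) = 3*C*(2 + C))
(o(3) + 6)**2 + P*45 = (3*3*(2 + 3) + 6)**2 + 24*45 = (3*3*5 + 6)**2 + 1080 = (45 + 6)**2 + 1080 = 51**2 + 1080 = 2601 + 1080 = 3681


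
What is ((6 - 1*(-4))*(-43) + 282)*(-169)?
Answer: 25012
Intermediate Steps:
((6 - 1*(-4))*(-43) + 282)*(-169) = ((6 + 4)*(-43) + 282)*(-169) = (10*(-43) + 282)*(-169) = (-430 + 282)*(-169) = -148*(-169) = 25012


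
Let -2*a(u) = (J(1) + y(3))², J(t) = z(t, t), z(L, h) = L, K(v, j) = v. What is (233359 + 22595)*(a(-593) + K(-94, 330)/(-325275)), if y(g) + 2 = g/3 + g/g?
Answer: -13867886333/108425 ≈ -1.2790e+5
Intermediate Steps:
y(g) = -1 + g/3 (y(g) = -2 + (g/3 + g/g) = -2 + (g*(⅓) + 1) = -2 + (g/3 + 1) = -2 + (1 + g/3) = -1 + g/3)
J(t) = t
a(u) = -½ (a(u) = -(1 + (-1 + (⅓)*3))²/2 = -(1 + (-1 + 1))²/2 = -(1 + 0)²/2 = -½*1² = -½*1 = -½)
(233359 + 22595)*(a(-593) + K(-94, 330)/(-325275)) = (233359 + 22595)*(-½ - 94/(-325275)) = 255954*(-½ - 94*(-1/325275)) = 255954*(-½ + 94/325275) = 255954*(-325087/650550) = -13867886333/108425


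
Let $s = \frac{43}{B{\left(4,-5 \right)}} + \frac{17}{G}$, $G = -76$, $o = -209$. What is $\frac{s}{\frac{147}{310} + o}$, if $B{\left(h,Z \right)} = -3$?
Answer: $\frac{514445}{7369302} \approx 0.069809$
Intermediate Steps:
$s = - \frac{3319}{228}$ ($s = \frac{43}{-3} + \frac{17}{-76} = 43 \left(- \frac{1}{3}\right) + 17 \left(- \frac{1}{76}\right) = - \frac{43}{3} - \frac{17}{76} = - \frac{3319}{228} \approx -14.557$)
$\frac{s}{\frac{147}{310} + o} = \frac{1}{\frac{147}{310} - 209} \left(- \frac{3319}{228}\right) = \frac{1}{- \frac{64643}{310}} \left(- \frac{3319}{228}\right) = \left(- \frac{310}{64643}\right) \left(- \frac{3319}{228}\right) = \frac{514445}{7369302}$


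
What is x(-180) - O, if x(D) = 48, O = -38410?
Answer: 38458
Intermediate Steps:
x(-180) - O = 48 - 1*(-38410) = 48 + 38410 = 38458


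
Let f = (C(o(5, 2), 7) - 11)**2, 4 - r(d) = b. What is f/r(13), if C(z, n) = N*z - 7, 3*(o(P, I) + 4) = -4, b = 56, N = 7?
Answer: -6889/117 ≈ -58.880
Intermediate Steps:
o(P, I) = -16/3 (o(P, I) = -4 + (1/3)*(-4) = -4 - 4/3 = -16/3)
r(d) = -52 (r(d) = 4 - 1*56 = 4 - 56 = -52)
C(z, n) = -7 + 7*z (C(z, n) = 7*z - 7 = -7 + 7*z)
f = 27556/9 (f = ((-7 + 7*(-16/3)) - 11)**2 = ((-7 - 112/3) - 11)**2 = (-133/3 - 11)**2 = (-166/3)**2 = 27556/9 ≈ 3061.8)
f/r(13) = (27556/9)/(-52) = (27556/9)*(-1/52) = -6889/117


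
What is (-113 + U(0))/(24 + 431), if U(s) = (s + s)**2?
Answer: -113/455 ≈ -0.24835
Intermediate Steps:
U(s) = 4*s**2 (U(s) = (2*s)**2 = 4*s**2)
(-113 + U(0))/(24 + 431) = (-113 + 4*0**2)/(24 + 431) = (-113 + 4*0)/455 = (-113 + 0)*(1/455) = -113*1/455 = -113/455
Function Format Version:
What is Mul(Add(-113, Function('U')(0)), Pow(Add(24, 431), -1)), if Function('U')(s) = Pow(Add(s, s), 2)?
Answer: Rational(-113, 455) ≈ -0.24835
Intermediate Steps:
Function('U')(s) = Mul(4, Pow(s, 2)) (Function('U')(s) = Pow(Mul(2, s), 2) = Mul(4, Pow(s, 2)))
Mul(Add(-113, Function('U')(0)), Pow(Add(24, 431), -1)) = Mul(Add(-113, Mul(4, Pow(0, 2))), Pow(Add(24, 431), -1)) = Mul(Add(-113, Mul(4, 0)), Pow(455, -1)) = Mul(Add(-113, 0), Rational(1, 455)) = Mul(-113, Rational(1, 455)) = Rational(-113, 455)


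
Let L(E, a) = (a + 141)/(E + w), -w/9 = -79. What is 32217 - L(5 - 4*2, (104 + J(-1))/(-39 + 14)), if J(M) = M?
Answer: 4832521/150 ≈ 32217.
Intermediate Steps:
w = 711 (w = -9*(-79) = 711)
L(E, a) = (141 + a)/(711 + E) (L(E, a) = (a + 141)/(E + 711) = (141 + a)/(711 + E))
32217 - L(5 - 4*2, (104 + J(-1))/(-39 + 14)) = 32217 - (141 + (104 - 1)/(-39 + 14))/(711 + (5 - 4*2)) = 32217 - (141 + 103/(-25))/(711 + (5 - 8)) = 32217 - (141 + 103*(-1/25))/(711 - 3) = 32217 - (141 - 103/25)/708 = 32217 - 3422/(708*25) = 32217 - 1*29/150 = 32217 - 29/150 = 4832521/150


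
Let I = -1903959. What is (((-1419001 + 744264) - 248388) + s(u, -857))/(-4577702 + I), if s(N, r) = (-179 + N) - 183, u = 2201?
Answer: 921286/6481661 ≈ 0.14214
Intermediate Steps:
s(N, r) = -362 + N
(((-1419001 + 744264) - 248388) + s(u, -857))/(-4577702 + I) = (((-1419001 + 744264) - 248388) + (-362 + 2201))/(-4577702 - 1903959) = ((-674737 - 248388) + 1839)/(-6481661) = (-923125 + 1839)*(-1/6481661) = -921286*(-1/6481661) = 921286/6481661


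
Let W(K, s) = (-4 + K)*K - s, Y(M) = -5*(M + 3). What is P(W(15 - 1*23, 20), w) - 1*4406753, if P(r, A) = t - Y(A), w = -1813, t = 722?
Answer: -4415081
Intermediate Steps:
Y(M) = -15 - 5*M (Y(M) = -5*(3 + M) = -15 - 5*M)
W(K, s) = -s + K*(-4 + K) (W(K, s) = K*(-4 + K) - s = -s + K*(-4 + K))
P(r, A) = 737 + 5*A (P(r, A) = 722 - (-15 - 5*A) = 722 + (15 + 5*A) = 737 + 5*A)
P(W(15 - 1*23, 20), w) - 1*4406753 = (737 + 5*(-1813)) - 1*4406753 = (737 - 9065) - 4406753 = -8328 - 4406753 = -4415081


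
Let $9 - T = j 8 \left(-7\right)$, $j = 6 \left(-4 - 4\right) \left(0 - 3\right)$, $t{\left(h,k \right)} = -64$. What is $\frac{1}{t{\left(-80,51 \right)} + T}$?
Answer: $\frac{1}{8009} \approx 0.00012486$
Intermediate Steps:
$j = 144$ ($j = 6 \left(\left(-8\right) \left(-3\right)\right) = 6 \cdot 24 = 144$)
$T = 8073$ ($T = 9 - 144 \cdot 8 \left(-7\right) = 9 - 1152 \left(-7\right) = 9 - -8064 = 9 + 8064 = 8073$)
$\frac{1}{t{\left(-80,51 \right)} + T} = \frac{1}{-64 + 8073} = \frac{1}{8009}$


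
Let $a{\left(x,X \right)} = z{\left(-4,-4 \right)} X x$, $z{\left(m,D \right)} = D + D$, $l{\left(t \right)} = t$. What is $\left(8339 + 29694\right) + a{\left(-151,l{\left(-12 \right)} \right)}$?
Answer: $23537$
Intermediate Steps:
$z{\left(m,D \right)} = 2 D$
$a{\left(x,X \right)} = - 8 X x$ ($a{\left(x,X \right)} = 2 \left(-4\right) X x = - 8 X x$)
$\left(8339 + 29694\right) + a{\left(-151,l{\left(-12 \right)} \right)} = \left(8339 + 29694\right) - \left(-96\right) \left(-151\right) = 38033 - 14496 = 23537$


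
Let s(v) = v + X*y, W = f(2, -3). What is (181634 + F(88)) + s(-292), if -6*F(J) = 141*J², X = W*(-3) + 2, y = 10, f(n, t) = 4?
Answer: -742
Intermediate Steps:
W = 4
X = -10 (X = 4*(-3) + 2 = -12 + 2 = -10)
s(v) = -100 + v (s(v) = v - 10*10 = v - 100 = -100 + v)
F(J) = -47*J²/2
(181634 + F(88)) + s(-292) = (181634 - 47/2*88²) + (-100 - 292) = (181634 - 47/2*7744) - 392 = (181634 - 181984) - 392 = -350 - 392 = -742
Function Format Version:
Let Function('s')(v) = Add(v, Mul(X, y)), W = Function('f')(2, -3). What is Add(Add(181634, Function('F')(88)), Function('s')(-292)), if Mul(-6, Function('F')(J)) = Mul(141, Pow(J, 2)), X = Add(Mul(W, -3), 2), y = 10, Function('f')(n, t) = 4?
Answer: -742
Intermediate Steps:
W = 4
X = -10 (X = Add(Mul(4, -3), 2) = Add(-12, 2) = -10)
Function('s')(v) = Add(-100, v) (Function('s')(v) = Add(v, Mul(-10, 10)) = Add(v, -100) = Add(-100, v))
Function('F')(J) = Mul(Rational(-47, 2), Pow(J, 2)) (Function('F')(J) = Mul(Rational(-1, 6), Mul(141, Pow(J, 2))) = Mul(Rational(-47, 2), Pow(J, 2)))
Add(Add(181634, Function('F')(88)), Function('s')(-292)) = Add(Add(181634, Mul(Rational(-47, 2), Pow(88, 2))), Add(-100, -292)) = Add(Add(181634, Mul(Rational(-47, 2), 7744)), -392) = Add(Add(181634, -181984), -392) = Add(-350, -392) = -742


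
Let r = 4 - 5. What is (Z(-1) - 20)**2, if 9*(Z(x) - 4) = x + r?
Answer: 21316/81 ≈ 263.16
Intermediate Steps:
r = -1
Z(x) = 35/9 + x/9 (Z(x) = 4 + (x - 1)/9 = 4 + (-1 + x)/9 = 4 + (-1/9 + x/9) = 35/9 + x/9)
(Z(-1) - 20)**2 = ((35/9 + (1/9)*(-1)) - 20)**2 = ((35/9 - 1/9) - 20)**2 = (34/9 - 20)**2 = (-146/9)**2 = 21316/81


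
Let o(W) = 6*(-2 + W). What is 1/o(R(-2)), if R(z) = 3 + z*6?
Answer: -1/66 ≈ -0.015152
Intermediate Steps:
R(z) = 3 + 6*z
o(W) = -12 + 6*W
1/o(R(-2)) = 1/(-12 + 6*(3 + 6*(-2))) = 1/(-12 + 6*(3 - 12)) = 1/(-12 + 6*(-9)) = 1/(-12 - 54) = 1/(-66) = -1/66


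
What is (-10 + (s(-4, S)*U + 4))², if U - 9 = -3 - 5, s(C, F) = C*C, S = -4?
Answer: 100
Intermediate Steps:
s(C, F) = C²
U = 1 (U = 9 + (-3 - 5) = 9 - 8 = 1)
(-10 + (s(-4, S)*U + 4))² = (-10 + ((-4)²*1 + 4))² = (-10 + (16*1 + 4))² = (-10 + (16 + 4))² = (-10 + 20)² = 10² = 100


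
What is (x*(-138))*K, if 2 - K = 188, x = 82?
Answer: 2104776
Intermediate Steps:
K = -186 (K = 2 - 1*188 = 2 - 188 = -186)
(x*(-138))*K = (82*(-138))*(-186) = -11316*(-186) = 2104776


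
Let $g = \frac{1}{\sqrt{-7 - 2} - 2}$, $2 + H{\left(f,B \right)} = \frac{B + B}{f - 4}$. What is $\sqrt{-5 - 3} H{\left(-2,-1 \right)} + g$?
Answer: $- \frac{2}{13} - \frac{3 i}{13} - \frac{10 i \sqrt{2}}{3} \approx -0.15385 - 4.9448 i$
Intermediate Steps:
$H{\left(f,B \right)} = -2 + \frac{2 B}{-4 + f}$ ($H{\left(f,B \right)} = -2 + \frac{B + B}{f - 4} = -2 + \frac{2 B}{-4 + f}$)
$g = \frac{-2 - 3 i}{13}$ ($g = \frac{1}{\sqrt{-9} - 2} = \frac{1}{3 i - 2} = \frac{1}{-2 + 3 i} = \frac{-2 - 3 i}{13} \approx -0.15385 - 0.23077 i$)
$\sqrt{-5 - 3} H{\left(-2,-1 \right)} + g = \sqrt{-5 - 3} \frac{2 \left(4 - 1 - -2\right)}{-4 - 2} - \left(\frac{2}{13} + \frac{3 i}{13}\right) = \sqrt{-8} \frac{2 \left(4 - 1 + 2\right)}{-6} - \left(\frac{2}{13} + \frac{3 i}{13}\right) = 2 i \sqrt{2} \cdot 2 \left(- \frac{1}{6}\right) 5 - \left(\frac{2}{13} + \frac{3 i}{13}\right) = 2 i \sqrt{2} \left(- \frac{5}{3}\right) - \left(\frac{2}{13} + \frac{3 i}{13}\right) = - \frac{10 i \sqrt{2}}{3} - \left(\frac{2}{13} + \frac{3 i}{13}\right) = - \frac{2}{13} - \frac{3 i}{13} - \frac{10 i \sqrt{2}}{3}$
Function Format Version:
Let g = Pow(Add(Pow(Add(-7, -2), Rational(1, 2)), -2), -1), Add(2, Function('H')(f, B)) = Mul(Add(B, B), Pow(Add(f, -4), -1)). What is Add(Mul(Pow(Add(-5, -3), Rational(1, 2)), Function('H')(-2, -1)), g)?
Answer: Add(Rational(-2, 13), Mul(Rational(-3, 13), I), Mul(Rational(-10, 3), I, Pow(2, Rational(1, 2)))) ≈ Add(-0.15385, Mul(-4.9448, I))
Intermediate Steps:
Function('H')(f, B) = Add(-2, Mul(2, B, Pow(Add(-4, f), -1))) (Function('H')(f, B) = Add(-2, Mul(Add(B, B), Pow(Add(f, -4), -1))) = Add(-2, Mul(Mul(2, B), Pow(Add(-4, f), -1))) = Add(-2, Mul(2, B, Pow(Add(-4, f), -1))))
g = Mul(Rational(1, 13), Add(-2, Mul(-3, I))) (g = Pow(Add(Pow(-9, Rational(1, 2)), -2), -1) = Pow(Add(Mul(3, I), -2), -1) = Pow(Add(-2, Mul(3, I)), -1) = Mul(Rational(1, 13), Add(-2, Mul(-3, I))) ≈ Add(-0.15385, Mul(-0.23077, I)))
Add(Mul(Pow(Add(-5, -3), Rational(1, 2)), Function('H')(-2, -1)), g) = Add(Mul(Pow(Add(-5, -3), Rational(1, 2)), Mul(2, Pow(Add(-4, -2), -1), Add(4, -1, Mul(-1, -2)))), Add(Rational(-2, 13), Mul(Rational(-3, 13), I))) = Add(Mul(Pow(-8, Rational(1, 2)), Mul(2, Pow(-6, -1), Add(4, -1, 2))), Add(Rational(-2, 13), Mul(Rational(-3, 13), I))) = Add(Mul(Mul(2, I, Pow(2, Rational(1, 2))), Mul(2, Rational(-1, 6), 5)), Add(Rational(-2, 13), Mul(Rational(-3, 13), I))) = Add(Mul(Mul(2, I, Pow(2, Rational(1, 2))), Rational(-5, 3)), Add(Rational(-2, 13), Mul(Rational(-3, 13), I))) = Add(Mul(Rational(-10, 3), I, Pow(2, Rational(1, 2))), Add(Rational(-2, 13), Mul(Rational(-3, 13), I))) = Add(Rational(-2, 13), Mul(Rational(-3, 13), I), Mul(Rational(-10, 3), I, Pow(2, Rational(1, 2))))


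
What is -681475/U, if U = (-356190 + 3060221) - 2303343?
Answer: -681475/400688 ≈ -1.7008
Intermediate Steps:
U = 400688 (U = 2704031 - 2303343 = 400688)
-681475/U = -681475/400688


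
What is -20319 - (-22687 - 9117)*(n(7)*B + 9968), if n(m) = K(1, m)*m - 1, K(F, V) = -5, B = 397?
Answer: -137540815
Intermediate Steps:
n(m) = -1 - 5*m (n(m) = -5*m - 1 = -1 - 5*m)
-20319 - (-22687 - 9117)*(n(7)*B + 9968) = -20319 - (-22687 - 9117)*((-1 - 5*7)*397 + 9968) = -20319 - (-31804)*((-1 - 35)*397 + 9968) = -20319 - (-31804)*(-36*397 + 9968) = -20319 - (-31804)*(-14292 + 9968) = -20319 - (-31804)*(-4324) = -20319 - 1*137520496 = -20319 - 137520496 = -137540815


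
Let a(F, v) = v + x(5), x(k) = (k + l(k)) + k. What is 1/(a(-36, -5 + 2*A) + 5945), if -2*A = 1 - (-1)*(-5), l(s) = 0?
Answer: 1/5954 ≈ 0.00016795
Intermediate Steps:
A = 2 (A = -(1 - (-1)*(-5))/2 = -(1 - 1*5)/2 = -(1 - 5)/2 = -1/2*(-4) = 2)
x(k) = 2*k (x(k) = (k + 0) + k = k + k = 2*k)
a(F, v) = 10 + v (a(F, v) = v + 2*5 = v + 10 = 10 + v)
1/(a(-36, -5 + 2*A) + 5945) = 1/((10 + (-5 + 2*2)) + 5945) = 1/((10 + (-5 + 4)) + 5945) = 1/((10 - 1) + 5945) = 1/(9 + 5945) = 1/5954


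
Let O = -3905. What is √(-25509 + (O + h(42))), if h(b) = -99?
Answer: I*√29513 ≈ 171.79*I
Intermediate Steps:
√(-25509 + (O + h(42))) = √(-25509 + (-3905 - 99)) = √(-25509 - 4004) = √(-29513) = I*√29513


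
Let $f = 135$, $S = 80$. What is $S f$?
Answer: $10800$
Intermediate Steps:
$S f = 80 \cdot 135 = 10800$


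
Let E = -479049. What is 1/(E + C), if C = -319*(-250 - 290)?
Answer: -1/306789 ≈ -3.2596e-6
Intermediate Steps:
C = 172260 (C = -319*(-540) = 172260)
1/(E + C) = 1/(-479049 + 172260) = 1/(-306789) = -1/306789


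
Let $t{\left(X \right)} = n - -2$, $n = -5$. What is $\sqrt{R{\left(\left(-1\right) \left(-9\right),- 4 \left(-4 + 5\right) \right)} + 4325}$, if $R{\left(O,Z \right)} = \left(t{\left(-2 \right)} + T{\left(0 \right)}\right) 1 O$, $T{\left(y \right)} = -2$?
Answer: $2 \sqrt{1070} \approx 65.422$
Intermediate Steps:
$t{\left(X \right)} = -3$ ($t{\left(X \right)} = -5 - -2 = -5 + 2 = -3$)
$R{\left(O,Z \right)} = - 5 O$ ($R{\left(O,Z \right)} = \left(-3 - 2\right) 1 O = - 5 O$)
$\sqrt{R{\left(\left(-1\right) \left(-9\right),- 4 \left(-4 + 5\right) \right)} + 4325} = \sqrt{- 5 \left(\left(-1\right) \left(-9\right)\right) + 4325} = \sqrt{\left(-5\right) 9 + 4325} = \sqrt{-45 + 4325} = \sqrt{4280} = 2 \sqrt{1070}$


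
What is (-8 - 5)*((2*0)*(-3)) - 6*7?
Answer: -42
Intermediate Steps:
(-8 - 5)*((2*0)*(-3)) - 6*7 = -0*(-3) - 1*42 = -13*0 - 42 = 0 - 42 = -42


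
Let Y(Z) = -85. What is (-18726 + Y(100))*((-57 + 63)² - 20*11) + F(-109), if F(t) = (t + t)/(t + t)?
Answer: 3461225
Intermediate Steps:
F(t) = 1 (F(t) = (2*t)/((2*t)) = (2*t)*(1/(2*t)) = 1)
(-18726 + Y(100))*((-57 + 63)² - 20*11) + F(-109) = (-18726 - 85)*((-57 + 63)² - 20*11) + 1 = -18811*(6² - 220) + 1 = -18811*(36 - 220) + 1 = -18811*(-184) + 1 = 3461224 + 1 = 3461225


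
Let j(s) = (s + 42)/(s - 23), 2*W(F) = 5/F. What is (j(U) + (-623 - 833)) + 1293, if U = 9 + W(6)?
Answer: -27186/163 ≈ -166.79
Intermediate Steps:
W(F) = 5/(2*F) (W(F) = (5/F)/2 = 5/(2*F))
U = 113/12 (U = 9 + (5/2)/6 = 9 + (5/2)*(1/6) = 9 + 5/12 = 113/12 ≈ 9.4167)
j(s) = (42 + s)/(-23 + s)
(j(U) + (-623 - 833)) + 1293 = ((42 + 113/12)/(-23 + 113/12) + (-623 - 833)) + 1293 = ((617/12)/(-163/12) - 1456) + 1293 = (-12/163*617/12 - 1456) + 1293 = (-617/163 - 1456) + 1293 = -237945/163 + 1293 = -27186/163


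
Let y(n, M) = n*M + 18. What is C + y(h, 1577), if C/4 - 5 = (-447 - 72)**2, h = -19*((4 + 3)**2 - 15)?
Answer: 58740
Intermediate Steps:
h = -646 (h = -19*(7**2 - 15) = -19*(49 - 15) = -19*34 = -646)
y(n, M) = 18 + M*n (y(n, M) = M*n + 18 = 18 + M*n)
C = 1077464 (C = 20 + 4*(-447 - 72)**2 = 20 + 4*(-519)**2 = 20 + 4*269361 = 20 + 1077444 = 1077464)
C + y(h, 1577) = 1077464 + (18 + 1577*(-646)) = 1077464 + (18 - 1018742) = 1077464 - 1018724 = 58740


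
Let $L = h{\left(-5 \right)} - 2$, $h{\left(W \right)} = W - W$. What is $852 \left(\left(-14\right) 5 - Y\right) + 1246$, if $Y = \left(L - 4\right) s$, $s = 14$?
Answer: $13174$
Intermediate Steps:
$h{\left(W \right)} = 0$
$L = -2$ ($L = 0 - 2 = -2$)
$Y = -84$ ($Y = \left(-2 - 4\right) 14 = \left(-6\right) 14 = -84$)
$852 \left(\left(-14\right) 5 - Y\right) + 1246 = 852 \left(\left(-14\right) 5 - -84\right) + 1246 = 852 \left(-70 + 84\right) + 1246 = 852 \cdot 14 + 1246 = 11928 + 1246 = 13174$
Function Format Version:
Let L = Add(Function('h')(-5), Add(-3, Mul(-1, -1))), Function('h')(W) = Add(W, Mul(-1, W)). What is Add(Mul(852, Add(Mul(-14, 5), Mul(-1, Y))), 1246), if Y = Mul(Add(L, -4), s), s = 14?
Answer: 13174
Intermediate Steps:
Function('h')(W) = 0
L = -2 (L = Add(0, Add(-3, Mul(-1, -1))) = Add(0, Add(-3, 1)) = Add(0, -2) = -2)
Y = -84 (Y = Mul(Add(-2, -4), 14) = Mul(-6, 14) = -84)
Add(Mul(852, Add(Mul(-14, 5), Mul(-1, Y))), 1246) = Add(Mul(852, Add(Mul(-14, 5), Mul(-1, -84))), 1246) = Add(Mul(852, Add(-70, 84)), 1246) = Add(Mul(852, 14), 1246) = Add(11928, 1246) = 13174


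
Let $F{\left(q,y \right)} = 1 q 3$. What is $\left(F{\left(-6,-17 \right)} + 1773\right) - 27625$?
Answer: $-25870$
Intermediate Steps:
$F{\left(q,y \right)} = 3 q$ ($F{\left(q,y \right)} = q 3 = 3 q$)
$\left(F{\left(-6,-17 \right)} + 1773\right) - 27625 = \left(3 \left(-6\right) + 1773\right) - 27625 = \left(-18 + 1773\right) - 27625 = 1755 - 27625 = -25870$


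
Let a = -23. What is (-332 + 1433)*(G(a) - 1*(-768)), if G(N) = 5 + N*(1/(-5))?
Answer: 4280688/5 ≈ 8.5614e+5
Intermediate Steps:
G(N) = 5 - N/5 (G(N) = 5 + N*(1*(-⅕)) = 5 + N*(-⅕) = 5 - N/5)
(-332 + 1433)*(G(a) - 1*(-768)) = (-332 + 1433)*((5 - ⅕*(-23)) - 1*(-768)) = 1101*((5 + 23/5) + 768) = 1101*(48/5 + 768) = 1101*(3888/5) = 4280688/5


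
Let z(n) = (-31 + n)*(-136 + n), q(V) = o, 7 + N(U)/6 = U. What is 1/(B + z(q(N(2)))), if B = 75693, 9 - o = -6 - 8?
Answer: 1/76597 ≈ 1.3055e-5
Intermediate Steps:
o = 23 (o = 9 - (-6 - 8) = 9 - 1*(-14) = 9 + 14 = 23)
N(U) = -42 + 6*U
q(V) = 23
z(n) = (-136 + n)*(-31 + n)
1/(B + z(q(N(2)))) = 1/(75693 + (4216 + 23² - 167*23)) = 1/(75693 + (4216 + 529 - 3841)) = 1/(75693 + 904) = 1/76597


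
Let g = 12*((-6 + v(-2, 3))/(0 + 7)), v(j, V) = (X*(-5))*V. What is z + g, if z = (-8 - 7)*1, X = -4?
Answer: 543/7 ≈ 77.571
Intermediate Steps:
v(j, V) = 20*V (v(j, V) = (-4*(-5))*V = 20*V)
z = -15 (z = -15*1 = -15)
g = 648/7 (g = 12*((-6 + 20*3)/(0 + 7)) = 12*((-6 + 60)/7) = 12*(54*(1/7)) = 12*(54/7) = 648/7 ≈ 92.571)
z + g = -15 + 648/7 = 543/7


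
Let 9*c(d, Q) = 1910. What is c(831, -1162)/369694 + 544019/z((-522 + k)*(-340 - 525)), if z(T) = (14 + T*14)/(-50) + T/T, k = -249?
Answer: -7540534903780/2588811995367 ≈ -2.9127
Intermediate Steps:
c(d, Q) = 1910/9 (c(d, Q) = (⅑)*1910 = 1910/9)
z(T) = 18/25 - 7*T/25 (z(T) = (14 + 14*T)*(-1/50) + 1 = (-7/25 - 7*T/25) + 1 = 18/25 - 7*T/25)
c(831, -1162)/369694 + 544019/z((-522 + k)*(-340 - 525)) = (1910/9)/369694 + 544019/(18/25 - 7*(-522 - 249)*(-340 - 525)/25) = (1910/9)*(1/369694) + 544019/(18/25 - (-5397)*(-865)/25) = 955/1663623 + 544019/(18/25 - 7/25*666915) = 955/1663623 + 544019/(18/25 - 933681/5) = 955/1663623 + 544019/(-4668387/25) = 955/1663623 + 544019*(-25/4668387) = 955/1663623 - 13600475/4668387 = -7540534903780/2588811995367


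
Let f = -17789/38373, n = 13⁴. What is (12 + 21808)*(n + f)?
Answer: 23913704584480/38373 ≈ 6.2319e+8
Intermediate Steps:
n = 28561
f = -17789/38373 (f = -17789*1/38373 = -17789/38373 ≈ -0.46358)
(12 + 21808)*(n + f) = (12 + 21808)*(28561 - 17789/38373) = 21820*(1095953464/38373) = 23913704584480/38373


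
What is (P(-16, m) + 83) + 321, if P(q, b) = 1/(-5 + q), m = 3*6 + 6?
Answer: 8483/21 ≈ 403.95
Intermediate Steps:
m = 24 (m = 18 + 6 = 24)
(P(-16, m) + 83) + 321 = (1/(-5 - 16) + 83) + 321 = (1/(-21) + 83) + 321 = (-1/21 + 83) + 321 = 1742/21 + 321 = 8483/21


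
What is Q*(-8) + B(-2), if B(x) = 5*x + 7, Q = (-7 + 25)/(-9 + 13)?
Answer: -39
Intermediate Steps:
Q = 9/2 (Q = 18/4 = 18*(¼) = 9/2 ≈ 4.5000)
B(x) = 7 + 5*x
Q*(-8) + B(-2) = (9/2)*(-8) + (7 + 5*(-2)) = -36 + (7 - 10) = -36 - 3 = -39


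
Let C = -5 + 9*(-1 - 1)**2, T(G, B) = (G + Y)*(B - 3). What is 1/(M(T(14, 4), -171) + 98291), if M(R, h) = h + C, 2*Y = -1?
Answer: 1/98151 ≈ 1.0188e-5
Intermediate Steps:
Y = -1/2 (Y = (1/2)*(-1) = -1/2 ≈ -0.50000)
T(G, B) = (-3 + B)*(-1/2 + G) (T(G, B) = (G - 1/2)*(B - 3) = (-1/2 + G)*(-3 + B) = (-3 + B)*(-1/2 + G))
C = 31 (C = -5 + 9*(-2)**2 = -5 + 9*4 = -5 + 36 = 31)
M(R, h) = 31 + h (M(R, h) = h + 31 = 31 + h)
1/(M(T(14, 4), -171) + 98291) = 1/((31 - 171) + 98291) = 1/(-140 + 98291) = 1/98151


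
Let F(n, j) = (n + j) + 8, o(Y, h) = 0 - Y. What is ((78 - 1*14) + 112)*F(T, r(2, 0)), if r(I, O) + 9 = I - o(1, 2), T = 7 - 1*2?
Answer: 1232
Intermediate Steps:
T = 5 (T = 7 - 2 = 5)
o(Y, h) = -Y
r(I, O) = -8 + I (r(I, O) = -9 + (I - (-1)) = -9 + (I - 1*(-1)) = -9 + (I + 1) = -9 + (1 + I) = -8 + I)
F(n, j) = 8 + j + n (F(n, j) = (j + n) + 8 = 8 + j + n)
((78 - 1*14) + 112)*F(T, r(2, 0)) = ((78 - 1*14) + 112)*(8 + (-8 + 2) + 5) = ((78 - 14) + 112)*(8 - 6 + 5) = (64 + 112)*7 = 176*7 = 1232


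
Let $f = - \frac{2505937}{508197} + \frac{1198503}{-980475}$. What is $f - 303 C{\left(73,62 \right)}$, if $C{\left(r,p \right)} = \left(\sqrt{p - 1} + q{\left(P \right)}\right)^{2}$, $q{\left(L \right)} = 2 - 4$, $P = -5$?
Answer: $- \frac{3272193815789597}{166091484525} + 1212 \sqrt{61} \approx -10235.0$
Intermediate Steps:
$q{\left(L \right)} = -2$
$C{\left(r,p \right)} = \left(-2 + \sqrt{-1 + p}\right)^{2}$ ($C{\left(r,p \right)} = \left(\sqrt{p - 1} - 2\right)^{2} = \left(\sqrt{-1 + p} - 2\right)^{2} = \left(-2 + \sqrt{-1 + p}\right)^{2}$)
$f = - \frac{1022028069722}{166091484525}$ ($f = \left(-2505937\right) \frac{1}{508197} + 1198503 \left(- \frac{1}{980475}\right) = - \frac{2505937}{508197} - \frac{399501}{326825} = - \frac{1022028069722}{166091484525} \approx -6.1534$)
$f - 303 C{\left(73,62 \right)} = - \frac{1022028069722}{166091484525} - 303 \left(-2 + \sqrt{-1 + 62}\right)^{2} = - \frac{1022028069722}{166091484525} - 303 \left(-2 + \sqrt{61}\right)^{2}$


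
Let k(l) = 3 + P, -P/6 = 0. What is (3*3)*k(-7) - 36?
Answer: -9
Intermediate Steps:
P = 0 (P = -6*0 = 0)
k(l) = 3 (k(l) = 3 + 0 = 3)
(3*3)*k(-7) - 36 = (3*3)*3 - 36 = 9*3 - 36 = 27 - 36 = -9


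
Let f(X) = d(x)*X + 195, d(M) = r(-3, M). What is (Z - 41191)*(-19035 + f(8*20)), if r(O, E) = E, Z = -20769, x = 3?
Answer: 1137585600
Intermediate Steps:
d(M) = M
f(X) = 195 + 3*X (f(X) = 3*X + 195 = 195 + 3*X)
(Z - 41191)*(-19035 + f(8*20)) = (-20769 - 41191)*(-19035 + (195 + 3*(8*20))) = -61960*(-19035 + (195 + 3*160)) = -61960*(-19035 + (195 + 480)) = -61960*(-19035 + 675) = -61960*(-18360) = 1137585600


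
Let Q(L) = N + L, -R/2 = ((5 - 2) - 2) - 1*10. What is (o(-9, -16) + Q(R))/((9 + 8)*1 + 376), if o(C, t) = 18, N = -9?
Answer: 9/131 ≈ 0.068702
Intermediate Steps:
R = 18 (R = -2*(((5 - 2) - 2) - 1*10) = -2*((3 - 2) - 10) = -2*(1 - 10) = -2*(-9) = 18)
Q(L) = -9 + L
(o(-9, -16) + Q(R))/((9 + 8)*1 + 376) = (18 + (-9 + 18))/((9 + 8)*1 + 376) = (18 + 9)/(17*1 + 376) = 27/(17 + 376) = 27/393 = 27*(1/393) = 9/131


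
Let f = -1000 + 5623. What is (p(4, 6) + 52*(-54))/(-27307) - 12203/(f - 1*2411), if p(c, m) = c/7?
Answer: -327017289/60403084 ≈ -5.4139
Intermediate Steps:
p(c, m) = c/7 (p(c, m) = c*(⅐) = c/7)
f = 4623
(p(4, 6) + 52*(-54))/(-27307) - 12203/(f - 1*2411) = ((⅐)*4 + 52*(-54))/(-27307) - 12203/(4623 - 1*2411) = (4/7 - 2808)*(-1/27307) - 12203/(4623 - 2411) = -19652/7*(-1/27307) - 12203/2212 = 19652/191149 - 12203*1/2212 = 19652/191149 - 12203/2212 = -327017289/60403084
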